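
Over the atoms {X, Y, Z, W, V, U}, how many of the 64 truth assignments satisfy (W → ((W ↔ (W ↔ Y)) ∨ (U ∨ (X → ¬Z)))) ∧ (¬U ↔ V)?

Initial set: {T ((W → ((W ↔ (W ↔ Y)) ∨ (U ∨ (X → ¬Z)))) ∧ (¬U ↔ V))}.
T ((W → ((W ↔ (W ↔ Y)) ∨ (U ∨ (X → ¬Z)))) ∧ (¬U ↔ V)): α-rule — add T (W → ((W ↔ (W ↔ Y)) ∨ (U ∨ (X → ¬Z)))), T (¬U ↔ V).
T (W → ((W ↔ (W ↔ Y)) ∨ (U ∨ (X → ¬Z)))): β-rule — branch into F W  //  T ((W ↔ (W ↔ Y)) ∨ (U ∨ (X → ¬Z))).
  branch 1 (add F W):
    T (¬U ↔ V): β-rule — branch into T ¬U, T V  //  F ¬U, F V.
      branch 1.1 (add T ¬U, T V):
        ○ open, literals {U=0, V=1, W=0}.
      branch 1.2 (add F ¬U, F V):
        ○ open, literals {U=1, V=0, W=0}.
  branch 2 (add T ((W ↔ (W ↔ Y)) ∨ (U ∨ (X → ¬Z)))):
    T (¬U ↔ V): β-rule — branch into T ¬U, T V  //  F ¬U, F V.
      branch 2.1 (add T ¬U, T V):
        T ((W ↔ (W ↔ Y)) ∨ (U ∨ (X → ¬Z))): β-rule — branch into T (W ↔ (W ↔ Y))  //  T (U ∨ (X → ¬Z)).
          branch 2.1.1 (add T (W ↔ (W ↔ Y))):
            T (W ↔ (W ↔ Y)): β-rule — branch into T W, T (W ↔ Y)  //  F W, F (W ↔ Y).
              branch 2.1.1.1 (add T W, T (W ↔ Y)):
                T (W ↔ Y): β-rule — branch into T W, T Y  //  F W, F Y.
                  branch 2.1.1.1.1 (add T W, T Y):
                    ○ open, literals {U=0, V=1, W=1, Y=1}.
                  branch 2.1.1.1.2 (add F W, F Y):
                    × closes — contains both W and ¬W.
              branch 2.1.1.2 (add F W, F (W ↔ Y)):
                F (W ↔ Y): β-rule — branch into T W, F Y  //  F W, T Y.
                  branch 2.1.1.2.1 (add T W, F Y):
                    × closes — contains both W and ¬W.
                  branch 2.1.1.2.2 (add F W, T Y):
                    ○ open, literals {U=0, V=1, W=0, Y=1}.
          branch 2.1.2 (add T (U ∨ (X → ¬Z))):
            T (U ∨ (X → ¬Z)): β-rule — branch into T U  //  T (X → ¬Z).
              branch 2.1.2.1 (add T U):
                × closes — contains both U and ¬U.
              branch 2.1.2.2 (add T (X → ¬Z)):
                T (X → ¬Z): β-rule — branch into F X  //  T ¬Z.
                  branch 2.1.2.2.1 (add F X):
                    ○ open, literals {U=0, V=1, X=0}.
                  branch 2.1.2.2.2 (add T ¬Z):
                    ○ open, literals {U=0, V=1, Z=0}.
      branch 2.2 (add F ¬U, F V):
        T ((W ↔ (W ↔ Y)) ∨ (U ∨ (X → ¬Z))): β-rule — branch into T (W ↔ (W ↔ Y))  //  T (U ∨ (X → ¬Z)).
          branch 2.2.1 (add T (W ↔ (W ↔ Y))):
            T (W ↔ (W ↔ Y)): β-rule — branch into T W, T (W ↔ Y)  //  F W, F (W ↔ Y).
              branch 2.2.1.1 (add T W, T (W ↔ Y)):
                T (W ↔ Y): β-rule — branch into T W, T Y  //  F W, F Y.
                  branch 2.2.1.1.1 (add T W, T Y):
                    ○ open, literals {U=1, V=0, W=1, Y=1}.
                  branch 2.2.1.1.2 (add F W, F Y):
                    × closes — contains both W and ¬W.
              branch 2.2.1.2 (add F W, F (W ↔ Y)):
                F (W ↔ Y): β-rule — branch into T W, F Y  //  F W, T Y.
                  branch 2.2.1.2.1 (add T W, F Y):
                    × closes — contains both W and ¬W.
                  branch 2.2.1.2.2 (add F W, T Y):
                    ○ open, literals {U=1, V=0, W=0, Y=1}.
          branch 2.2.2 (add T (U ∨ (X → ¬Z))):
            T (U ∨ (X → ¬Z)): β-rule — branch into T U  //  T (X → ¬Z).
              branch 2.2.2.1 (add T U):
                ○ open, literals {U=1, V=0}.
              branch 2.2.2.2 (add T (X → ¬Z)):
                T (X → ¬Z): β-rule — branch into F X  //  T ¬Z.
                  branch 2.2.2.2.1 (add F X):
                    ○ open, literals {U=1, V=0, X=0}.
                  branch 2.2.2.2.2 (add T ¬Z):
                    ○ open, literals {U=1, V=0, Z=0}.
5 branches closed, 11 open.
Each open branch fixes some atoms; the unmentioned ones are free. Counting distinct full assignments: branch {U=0, V=1, W=0} (X, Y, Z) contributes 8 new; branch {U=1, V=0, W=0} (X, Y, Z) contributes 8 new; branch {U=0, V=1, W=1, Y=1} (X, Z) contributes 4 new; branch {U=0, V=1, W=0, Y=1} (X, Z) contributes 0 new; branch {U=0, V=1, X=0} (Y, Z, W) contributes 2 new; branch {U=0, V=1, Z=0} (X, Y, W) contributes 1 new; branch {U=1, V=0, W=1, Y=1} (X, Z) contributes 4 new; branch {U=1, V=0, W=0, Y=1} (X, Z) contributes 0 new; branch {U=1, V=0} (X, Y, Z, W) contributes 4 new; branch {U=1, V=0, X=0} (Y, Z, W) contributes 0 new; branch {U=1, V=0, Z=0} (X, Y, W) contributes 0 new. Total: 31.

31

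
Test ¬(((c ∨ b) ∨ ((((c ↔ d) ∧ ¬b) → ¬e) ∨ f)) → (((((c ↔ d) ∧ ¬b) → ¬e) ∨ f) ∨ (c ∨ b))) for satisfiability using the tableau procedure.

Initial set: {¬(((c ∨ b) ∨ ((((c ↔ d) ∧ ¬b) → ¬e) ∨ f)) → (((((c ↔ d) ∧ ¬b) → ¬e) ∨ f) ∨ (c ∨ b)))}.
¬(((c ∨ b) ∨ ((((c ↔ d) ∧ ¬b) → ¬e) ∨ f)) → (((((c ↔ d) ∧ ¬b) → ¬e) ∨ f) ∨ (c ∨ b))): α-rule — add ((c ∨ b) ∨ ((((c ↔ d) ∧ ¬b) → ¬e) ∨ f)), ¬(((((c ↔ d) ∧ ¬b) → ¬e) ∨ f) ∨ (c ∨ b)).
¬(((((c ↔ d) ∧ ¬b) → ¬e) ∨ f) ∨ (c ∨ b)): α-rule — add ¬((((c ↔ d) ∧ ¬b) → ¬e) ∨ f), ¬(c ∨ b).
¬((((c ↔ d) ∧ ¬b) → ¬e) ∨ f): α-rule — add ¬(((c ↔ d) ∧ ¬b) → ¬e), ¬f.
¬(c ∨ b): α-rule — add ¬c, ¬b.
¬(((c ↔ d) ∧ ¬b) → ¬e): α-rule — add ((c ↔ d) ∧ ¬b), ¬¬e.
((c ↔ d) ∧ ¬b): α-rule — add (c ↔ d), ¬b.
((c ∨ b) ∨ ((((c ↔ d) ∧ ¬b) → ¬e) ∨ f)): β-rule — branch into (c ∨ b)  //  ((((c ↔ d) ∧ ¬b) → ¬e) ∨ f).
  branch 1 (add (c ∨ b)):
    (c ↔ d): β-rule — branch into c, d  //  ¬c, ¬d.
      branch 1.1 (add c, d):
        × closes — contains both c and ¬c.
      branch 1.2 (add ¬c, ¬d):
        (c ∨ b): β-rule — branch into c  //  b.
          branch 1.2.1 (add c):
            × closes — contains both c and ¬c.
          branch 1.2.2 (add b):
            × closes — contains both b and ¬b.
  branch 2 (add ((((c ↔ d) ∧ ¬b) → ¬e) ∨ f)):
    (c ↔ d): β-rule — branch into c, d  //  ¬c, ¬d.
      branch 2.1 (add c, d):
        × closes — contains both c and ¬c.
      branch 2.2 (add ¬c, ¬d):
        ((((c ↔ d) ∧ ¬b) → ¬e) ∨ f): β-rule — branch into (((c ↔ d) ∧ ¬b) → ¬e)  //  f.
          branch 2.2.1 (add (((c ↔ d) ∧ ¬b) → ¬e)):
            (((c ↔ d) ∧ ¬b) → ¬e): β-rule — branch into ¬((c ↔ d) ∧ ¬b)  //  ¬e.
              branch 2.2.1.1 (add ¬((c ↔ d) ∧ ¬b)):
                ¬((c ↔ d) ∧ ¬b): β-rule — branch into ¬(c ↔ d)  //  ¬¬b.
                  branch 2.2.1.1.1 (add ¬(c ↔ d)):
                    ¬(c ↔ d): β-rule — branch into c, ¬d  //  ¬c, d.
                      branch 2.2.1.1.1.1 (add c, ¬d):
                        × closes — contains both c and ¬c.
                      branch 2.2.1.1.1.2 (add ¬c, d):
                        × closes — contains both d and ¬d.
                  branch 2.2.1.1.2 (add ¬¬b):
                    × closes — contains both b and ¬b.
              branch 2.2.1.2 (add ¬e):
                × closes — contains both e and ¬e.
          branch 2.2.2 (add f):
            × closes — contains both f and ¬f.
All 9 branches close.
Every branch closed; the formula is unsatisfiable.

Unsatisfiable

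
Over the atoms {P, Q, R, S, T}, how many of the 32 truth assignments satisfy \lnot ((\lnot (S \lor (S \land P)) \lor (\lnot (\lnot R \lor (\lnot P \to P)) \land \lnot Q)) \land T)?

23

Initial set: {\lnot ((\lnot (S \lor (S \land P)) \lor (\lnot (\lnot R \lor (\lnot P \to P)) \land \lnot Q)) \land T)}.
\lnot ((\lnot (S \lor (S \land P)) \lor (\lnot (\lnot R \lor (\lnot P \to P)) \land \lnot Q)) \land T): β-rule — branch into \lnot (\lnot (S \lor (S \land P)) \lor (\lnot (\lnot R \lor (\lnot P \to P)) \land \lnot Q))  //  \lnot T.
  branch 1 (add \lnot (\lnot (S \lor (S \land P)) \lor (\lnot (\lnot R \lor (\lnot P \to P)) \land \lnot Q))):
    \lnot (\lnot (S \lor (S \land P)) \lor (\lnot (\lnot R \lor (\lnot P \to P)) \land \lnot Q)): α-rule — add \lnot \lnot (S \lor (S \land P)), \lnot (\lnot (\lnot R \lor (\lnot P \to P)) \land \lnot Q).
    \lnot \lnot (S \lor (S \land P)): β-rule — branch into S  //  (S \land P).
      branch 1.1 (add S):
        \lnot (\lnot (\lnot R \lor (\lnot P \to P)) \land \lnot Q): β-rule — branch into \lnot \lnot (\lnot R \lor (\lnot P \to P))  //  \lnot \lnot Q.
          branch 1.1.1 (add \lnot \lnot (\lnot R \lor (\lnot P \to P))):
            \lnot \lnot (\lnot R \lor (\lnot P \to P)): β-rule — branch into \lnot R  //  (\lnot P \to P).
              branch 1.1.1.1 (add \lnot R):
                ○ open, literals {R=0, S=1}.
              branch 1.1.1.2 (add (\lnot P \to P)):
                (\lnot P \to P): β-rule — branch into \lnot \lnot P  //  P.
                  branch 1.1.1.2.1 (add \lnot \lnot P):
                    ○ open, literals {P=1, S=1}.
                  branch 1.1.1.2.2 (add P):
                    ○ open, literals {P=1, S=1}.
          branch 1.1.2 (add \lnot \lnot Q):
            ○ open, literals {Q=1, S=1}.
      branch 1.2 (add (S \land P)):
        (S \land P): α-rule — add S, P.
        \lnot (\lnot (\lnot R \lor (\lnot P \to P)) \land \lnot Q): β-rule — branch into \lnot \lnot (\lnot R \lor (\lnot P \to P))  //  \lnot \lnot Q.
          branch 1.2.1 (add \lnot \lnot (\lnot R \lor (\lnot P \to P))):
            \lnot \lnot (\lnot R \lor (\lnot P \to P)): β-rule — branch into \lnot R  //  (\lnot P \to P).
              branch 1.2.1.1 (add \lnot R):
                ○ open, literals {P=1, R=0, S=1}.
              branch 1.2.1.2 (add (\lnot P \to P)):
                (\lnot P \to P): β-rule — branch into \lnot \lnot P  //  P.
                  branch 1.2.1.2.1 (add \lnot \lnot P):
                    ○ open, literals {P=1, S=1}.
                  branch 1.2.1.2.2 (add P):
                    ○ open, literals {P=1, S=1}.
          branch 1.2.2 (add \lnot \lnot Q):
            ○ open, literals {P=1, Q=1, S=1}.
  branch 2 (add \lnot T):
    ○ open, literals {T=0}.
0 branches closed, 9 open.
Each open branch fixes some atoms; the unmentioned ones are free. Counting distinct full assignments: branch {R=0, S=1} (P, Q, T) contributes 8 new; branch {P=1, S=1} (Q, R, T) contributes 4 new; branch {P=1, S=1} (Q, R, T) contributes 0 new; branch {Q=1, S=1} (P, R, T) contributes 2 new; branch {P=1, R=0, S=1} (Q, T) contributes 0 new; branch {P=1, S=1} (Q, R, T) contributes 0 new; branch {P=1, S=1} (Q, R, T) contributes 0 new; branch {P=1, Q=1, S=1} (R, T) contributes 0 new; branch {T=0} (P, Q, R, S) contributes 9 new. Total: 23.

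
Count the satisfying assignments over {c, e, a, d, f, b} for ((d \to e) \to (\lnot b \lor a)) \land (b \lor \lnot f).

Initial set: {(((d \to e) \to (\lnot b \lor a)) \land (b \lor \lnot f))}.
(((d \to e) \to (\lnot b \lor a)) \land (b \lor \lnot f)): α-rule — add ((d \to e) \to (\lnot b \lor a)), (b \lor \lnot f).
((d \to e) \to (\lnot b \lor a)): β-rule — branch into \lnot (d \to e)  //  (\lnot b \lor a).
  branch 1 (add \lnot (d \to e)):
    \lnot (d \to e): α-rule — add d, \lnot e.
    (b \lor \lnot f): β-rule — branch into b  //  \lnot f.
      branch 1.1 (add b):
        ○ open, literals {b=T, d=T, e=F}.
      branch 1.2 (add \lnot f):
        ○ open, literals {d=T, e=F, f=F}.
  branch 2 (add (\lnot b \lor a)):
    (b \lor \lnot f): β-rule — branch into b  //  \lnot f.
      branch 2.1 (add b):
        (\lnot b \lor a): β-rule — branch into \lnot b  //  a.
          branch 2.1.1 (add \lnot b):
            × closes — contains both b and \lnot b.
          branch 2.1.2 (add a):
            ○ open, literals {a=T, b=T}.
      branch 2.2 (add \lnot f):
        (\lnot b \lor a): β-rule — branch into \lnot b  //  a.
          branch 2.2.1 (add \lnot b):
            ○ open, literals {b=F, f=F}.
          branch 2.2.2 (add a):
            ○ open, literals {a=T, f=F}.
1 branch closed, 5 open.
Each open branch fixes some atoms; the unmentioned ones are free. Counting distinct full assignments: branch {b=T, d=T, e=F} (c, a, f) contributes 8 new; branch {d=T, e=F, f=F} (c, a, b) contributes 4 new; branch {a=T, b=T} (c, e, d, f) contributes 12 new; branch {b=F, f=F} (c, e, a, d) contributes 12 new; branch {a=T, f=F} (c, e, d, b) contributes 0 new. Total: 36.

36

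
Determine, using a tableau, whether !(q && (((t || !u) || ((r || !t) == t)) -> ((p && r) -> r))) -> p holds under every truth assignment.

Assume the negation and expand:
Initial set: {!(!(q && (((t || !u) || ((r || !t) == t)) -> ((p && r) -> r))) -> p)}.
!(!(q && (((t || !u) || ((r || !t) == t)) -> ((p && r) -> r))) -> p): α-rule — add !(q && (((t || !u) || ((r || !t) == t)) -> ((p && r) -> r))), !p.
!(q && (((t || !u) || ((r || !t) == t)) -> ((p && r) -> r))): β-rule — branch into !q  //  !(((t || !u) || ((r || !t) == t)) -> ((p && r) -> r)).
  branch 1 (add !q):
    ○ open, literals {p=false, q=false}.
  branch 2 (add !(((t || !u) || ((r || !t) == t)) -> ((p && r) -> r))):
    !(((t || !u) || ((r || !t) == t)) -> ((p && r) -> r)): α-rule — add ((t || !u) || ((r || !t) == t)), !((p && r) -> r).
    !((p && r) -> r): α-rule — add (p && r), !r.
    (p && r): α-rule — add p, r.
    × closes — contains both p and !p.
1 branch closed, 1 open.
An open branch gives a countermodel: p=false, q=false (unmentioned atoms arbitrary); under it the original formula is false.

Not valid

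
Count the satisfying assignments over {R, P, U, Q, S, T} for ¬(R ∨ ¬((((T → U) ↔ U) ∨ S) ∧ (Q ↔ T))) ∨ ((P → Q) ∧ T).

Initial set: {(¬(R ∨ ¬((((T → U) ↔ U) ∨ S) ∧ (Q ↔ T))) ∨ ((P → Q) ∧ T))}.
(¬(R ∨ ¬((((T → U) ↔ U) ∨ S) ∧ (Q ↔ T))) ∨ ((P → Q) ∧ T)): β-rule — branch into ¬(R ∨ ¬((((T → U) ↔ U) ∨ S) ∧ (Q ↔ T)))  //  ((P → Q) ∧ T).
  branch 1 (add ¬(R ∨ ¬((((T → U) ↔ U) ∨ S) ∧ (Q ↔ T)))):
    ¬(R ∨ ¬((((T → U) ↔ U) ∨ S) ∧ (Q ↔ T))): α-rule — add ¬R, ¬¬((((T → U) ↔ U) ∨ S) ∧ (Q ↔ T)).
    ¬¬((((T → U) ↔ U) ∨ S) ∧ (Q ↔ T)): α-rule — add (((T → U) ↔ U) ∨ S), (Q ↔ T).
    (((T → U) ↔ U) ∨ S): β-rule — branch into ((T → U) ↔ U)  //  S.
      branch 1.1 (add ((T → U) ↔ U)):
        (Q ↔ T): β-rule — branch into Q, T  //  ¬Q, ¬T.
          branch 1.1.1 (add Q, T):
            ((T → U) ↔ U): β-rule — branch into (T → U), U  //  ¬(T → U), ¬U.
              branch 1.1.1.1 (add (T → U), U):
                (T → U): β-rule — branch into ¬T  //  U.
                  branch 1.1.1.1.1 (add ¬T):
                    × closes — contains both T and ¬T.
                  branch 1.1.1.1.2 (add U):
                    ○ open, literals {Q=T, R=F, T=T, U=T}.
              branch 1.1.1.2 (add ¬(T → U), ¬U):
                ¬(T → U): α-rule — add T, ¬U.
                ○ open, literals {Q=T, R=F, T=T, U=F}.
          branch 1.1.2 (add ¬Q, ¬T):
            ((T → U) ↔ U): β-rule — branch into (T → U), U  //  ¬(T → U), ¬U.
              branch 1.1.2.1 (add (T → U), U):
                (T → U): β-rule — branch into ¬T  //  U.
                  branch 1.1.2.1.1 (add ¬T):
                    ○ open, literals {Q=F, R=F, T=F, U=T}.
                  branch 1.1.2.1.2 (add U):
                    ○ open, literals {Q=F, R=F, T=F, U=T}.
              branch 1.1.2.2 (add ¬(T → U), ¬U):
                ¬(T → U): α-rule — add T, ¬U.
                × closes — contains both T and ¬T.
      branch 1.2 (add S):
        (Q ↔ T): β-rule — branch into Q, T  //  ¬Q, ¬T.
          branch 1.2.1 (add Q, T):
            ○ open, literals {Q=T, R=F, S=T, T=T}.
          branch 1.2.2 (add ¬Q, ¬T):
            ○ open, literals {Q=F, R=F, S=T, T=F}.
  branch 2 (add ((P → Q) ∧ T)):
    ((P → Q) ∧ T): α-rule — add (P → Q), T.
    (P → Q): β-rule — branch into ¬P  //  Q.
      branch 2.1 (add ¬P):
        ○ open, literals {P=F, T=T}.
      branch 2.2 (add Q):
        ○ open, literals {Q=T, T=T}.
2 branches closed, 8 open.
Each open branch fixes some atoms; the unmentioned ones are free. Counting distinct full assignments: branch {Q=T, R=F, T=T, U=T} (P, S) contributes 4 new; branch {Q=T, R=F, T=T, U=F} (P, S) contributes 4 new; branch {Q=F, R=F, T=F, U=T} (P, S) contributes 4 new; branch {Q=F, R=F, T=F, U=T} (P, S) contributes 0 new; branch {Q=T, R=F, S=T, T=T} (P, U) contributes 0 new; branch {Q=F, R=F, S=T, T=F} (P, U) contributes 2 new; branch {P=F, T=T} (R, U, Q, S) contributes 12 new; branch {Q=T, T=T} (R, P, U, S) contributes 4 new. Total: 30.

30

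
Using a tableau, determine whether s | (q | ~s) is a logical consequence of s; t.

Initial set: {s; t; ~(s | (q | ~s))}.
~(s | (q | ~s)): α-rule — add ~s, ~(q | ~s).
× closes — contains both s and ~s.
All 1 branch closes.
Every branch closed, so the premises entail the conclusion.

Yes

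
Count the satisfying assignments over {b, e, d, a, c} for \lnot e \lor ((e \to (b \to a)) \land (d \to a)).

26

Initial set: {(\lnot e \lor ((e \to (b \to a)) \land (d \to a)))}.
(\lnot e \lor ((e \to (b \to a)) \land (d \to a))): β-rule — branch into \lnot e  //  ((e \to (b \to a)) \land (d \to a)).
  branch 1 (add \lnot e):
    ○ open, literals {e=false}.
  branch 2 (add ((e \to (b \to a)) \land (d \to a))):
    ((e \to (b \to a)) \land (d \to a)): α-rule — add (e \to (b \to a)), (d \to a).
    (e \to (b \to a)): β-rule — branch into \lnot e  //  (b \to a).
      branch 2.1 (add \lnot e):
        (d \to a): β-rule — branch into \lnot d  //  a.
          branch 2.1.1 (add \lnot d):
            ○ open, literals {d=false, e=false}.
          branch 2.1.2 (add a):
            ○ open, literals {a=true, e=false}.
      branch 2.2 (add (b \to a)):
        (d \to a): β-rule — branch into \lnot d  //  a.
          branch 2.2.1 (add \lnot d):
            (b \to a): β-rule — branch into \lnot b  //  a.
              branch 2.2.1.1 (add \lnot b):
                ○ open, literals {b=false, d=false}.
              branch 2.2.1.2 (add a):
                ○ open, literals {a=true, d=false}.
          branch 2.2.2 (add a):
            (b \to a): β-rule — branch into \lnot b  //  a.
              branch 2.2.2.1 (add \lnot b):
                ○ open, literals {a=true, b=false}.
              branch 2.2.2.2 (add a):
                ○ open, literals {a=true}.
0 branches closed, 7 open.
Each open branch fixes some atoms; the unmentioned ones are free. Counting distinct full assignments: branch {e=false} (b, d, a, c) contributes 16 new; branch {d=false, e=false} (b, a, c) contributes 0 new; branch {a=true, e=false} (b, d, c) contributes 0 new; branch {b=false, d=false} (e, a, c) contributes 4 new; branch {a=true, d=false} (b, e, c) contributes 2 new; branch {a=true, b=false} (e, d, c) contributes 2 new; branch {a=true} (b, e, d, c) contributes 2 new. Total: 26.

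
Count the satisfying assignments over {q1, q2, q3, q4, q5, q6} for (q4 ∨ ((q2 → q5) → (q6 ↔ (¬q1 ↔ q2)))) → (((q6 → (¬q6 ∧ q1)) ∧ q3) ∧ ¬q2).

Initial set: {((q4 ∨ ((q2 → q5) → (q6 ↔ (¬q1 ↔ q2)))) → (((q6 → (¬q6 ∧ q1)) ∧ q3) ∧ ¬q2))}.
((q4 ∨ ((q2 → q5) → (q6 ↔ (¬q1 ↔ q2)))) → (((q6 → (¬q6 ∧ q1)) ∧ q3) ∧ ¬q2)): β-rule — branch into ¬(q4 ∨ ((q2 → q5) → (q6 ↔ (¬q1 ↔ q2))))  //  (((q6 → (¬q6 ∧ q1)) ∧ q3) ∧ ¬q2).
  branch 1 (add ¬(q4 ∨ ((q2 → q5) → (q6 ↔ (¬q1 ↔ q2))))):
    ¬(q4 ∨ ((q2 → q5) → (q6 ↔ (¬q1 ↔ q2)))): α-rule — add ¬q4, ¬((q2 → q5) → (q6 ↔ (¬q1 ↔ q2))).
    ¬((q2 → q5) → (q6 ↔ (¬q1 ↔ q2))): α-rule — add (q2 → q5), ¬(q6 ↔ (¬q1 ↔ q2)).
    (q2 → q5): β-rule — branch into ¬q2  //  q5.
      branch 1.1 (add ¬q2):
        ¬(q6 ↔ (¬q1 ↔ q2)): β-rule — branch into q6, ¬(¬q1 ↔ q2)  //  ¬q6, (¬q1 ↔ q2).
          branch 1.1.1 (add q6, ¬(¬q1 ↔ q2)):
            ¬(¬q1 ↔ q2): β-rule — branch into ¬q1, ¬q2  //  ¬¬q1, q2.
              branch 1.1.1.1 (add ¬q1, ¬q2):
                ○ open, literals {q1=0, q2=0, q4=0, q6=1}.
              branch 1.1.1.2 (add ¬¬q1, q2):
                × closes — contains both q2 and ¬q2.
          branch 1.1.2 (add ¬q6, (¬q1 ↔ q2)):
            (¬q1 ↔ q2): β-rule — branch into ¬q1, q2  //  ¬¬q1, ¬q2.
              branch 1.1.2.1 (add ¬q1, q2):
                × closes — contains both q2 and ¬q2.
              branch 1.1.2.2 (add ¬¬q1, ¬q2):
                ○ open, literals {q1=1, q2=0, q4=0, q6=0}.
      branch 1.2 (add q5):
        ¬(q6 ↔ (¬q1 ↔ q2)): β-rule — branch into q6, ¬(¬q1 ↔ q2)  //  ¬q6, (¬q1 ↔ q2).
          branch 1.2.1 (add q6, ¬(¬q1 ↔ q2)):
            ¬(¬q1 ↔ q2): β-rule — branch into ¬q1, ¬q2  //  ¬¬q1, q2.
              branch 1.2.1.1 (add ¬q1, ¬q2):
                ○ open, literals {q1=0, q2=0, q4=0, q5=1, q6=1}.
              branch 1.2.1.2 (add ¬¬q1, q2):
                ○ open, literals {q1=1, q2=1, q4=0, q5=1, q6=1}.
          branch 1.2.2 (add ¬q6, (¬q1 ↔ q2)):
            (¬q1 ↔ q2): β-rule — branch into ¬q1, q2  //  ¬¬q1, ¬q2.
              branch 1.2.2.1 (add ¬q1, q2):
                ○ open, literals {q1=0, q2=1, q4=0, q5=1, q6=0}.
              branch 1.2.2.2 (add ¬¬q1, ¬q2):
                ○ open, literals {q1=1, q2=0, q4=0, q5=1, q6=0}.
  branch 2 (add (((q6 → (¬q6 ∧ q1)) ∧ q3) ∧ ¬q2)):
    (((q6 → (¬q6 ∧ q1)) ∧ q3) ∧ ¬q2): α-rule — add ((q6 → (¬q6 ∧ q1)) ∧ q3), ¬q2.
    ((q6 → (¬q6 ∧ q1)) ∧ q3): α-rule — add (q6 → (¬q6 ∧ q1)), q3.
    (q6 → (¬q6 ∧ q1)): β-rule — branch into ¬q6  //  (¬q6 ∧ q1).
      branch 2.1 (add ¬q6):
        ○ open, literals {q2=0, q3=1, q6=0}.
      branch 2.2 (add (¬q6 ∧ q1)):
        (¬q6 ∧ q1): α-rule — add ¬q6, q1.
        ○ open, literals {q1=1, q2=0, q3=1, q6=0}.
2 branches closed, 8 open.
Each open branch fixes some atoms; the unmentioned ones are free. Counting distinct full assignments: branch {q1=0, q2=0, q4=0, q6=1} (q3, q5) contributes 4 new; branch {q1=1, q2=0, q4=0, q6=0} (q3, q5) contributes 4 new; branch {q1=0, q2=0, q4=0, q5=1, q6=1} (q3) contributes 0 new; branch {q1=1, q2=1, q4=0, q5=1, q6=1} (q3) contributes 2 new; branch {q1=0, q2=1, q4=0, q5=1, q6=0} (q3) contributes 2 new; branch {q1=1, q2=0, q4=0, q5=1, q6=0} (q3) contributes 0 new; branch {q2=0, q3=1, q6=0} (q1, q4, q5) contributes 6 new; branch {q1=1, q2=0, q3=1, q6=0} (q4, q5) contributes 0 new. Total: 18.

18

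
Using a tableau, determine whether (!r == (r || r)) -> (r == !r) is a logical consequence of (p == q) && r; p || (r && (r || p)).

Initial set: {((p == q) && r); (p || (r && (r || p))); !((!r == (r || r)) -> (r == !r))}.
((p == q) && r): α-rule — add (p == q), r.
!((!r == (r || r)) -> (r == !r)): α-rule — add (!r == (r || r)), !(r == !r).
(p || (r && (r || p))): β-rule — branch into p  //  (r && (r || p)).
  branch 1 (add p):
    (p == q): β-rule — branch into p, q  //  !p, !q.
      branch 1.1 (add p, q):
        (!r == (r || r)): β-rule — branch into !r, (r || r)  //  !!r, !(r || r).
          branch 1.1.1 (add !r, (r || r)):
            × closes — contains both r and !r.
          branch 1.1.2 (add !!r, !(r || r)):
            !(r || r): α-rule — add !r, !r.
            × closes — contains both r and !r.
      branch 1.2 (add !p, !q):
        × closes — contains both p and !p.
  branch 2 (add (r && (r || p))):
    (r && (r || p)): α-rule — add r, (r || p).
    (p == q): β-rule — branch into p, q  //  !p, !q.
      branch 2.1 (add p, q):
        (!r == (r || r)): β-rule — branch into !r, (r || r)  //  !!r, !(r || r).
          branch 2.1.1 (add !r, (r || r)):
            × closes — contains both r and !r.
          branch 2.1.2 (add !!r, !(r || r)):
            !(r || r): α-rule — add !r, !r.
            × closes — contains both r and !r.
      branch 2.2 (add !p, !q):
        (!r == (r || r)): β-rule — branch into !r, (r || r)  //  !!r, !(r || r).
          branch 2.2.1 (add !r, (r || r)):
            × closes — contains both r and !r.
          branch 2.2.2 (add !!r, !(r || r)):
            !(r || r): α-rule — add !r, !r.
            × closes — contains both r and !r.
All 7 branches close.
Every branch closed, so the premises entail the conclusion.

Yes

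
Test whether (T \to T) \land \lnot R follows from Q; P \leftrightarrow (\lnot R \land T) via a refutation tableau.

No

Initial set: {Q; (P \leftrightarrow (\lnot R \land T)); \lnot ((T \to T) \land \lnot R)}.
(P \leftrightarrow (\lnot R \land T)): β-rule — branch into P, (\lnot R \land T)  //  \lnot P, \lnot (\lnot R \land T).
  branch 1 (add P, (\lnot R \land T)):
    (\lnot R \land T): α-rule — add \lnot R, T.
    \lnot ((T \to T) \land \lnot R): β-rule — branch into \lnot (T \to T)  //  \lnot \lnot R.
      branch 1.1 (add \lnot (T \to T)):
        \lnot (T \to T): α-rule — add T, \lnot T.
        × closes — contains both T and \lnot T.
      branch 1.2 (add \lnot \lnot R):
        × closes — contains both R and \lnot R.
  branch 2 (add \lnot P, \lnot (\lnot R \land T)):
    \lnot ((T \to T) \land \lnot R): β-rule — branch into \lnot (T \to T)  //  \lnot \lnot R.
      branch 2.1 (add \lnot (T \to T)):
        \lnot (T \to T): α-rule — add T, \lnot T.
        × closes — contains both T and \lnot T.
      branch 2.2 (add \lnot \lnot R):
        \lnot (\lnot R \land T): β-rule — branch into \lnot \lnot R  //  \lnot T.
          branch 2.2.1 (add \lnot \lnot R):
            ○ open, literals {P=F, Q=T, R=T}.
          branch 2.2.2 (add \lnot T):
            ○ open, literals {P=F, Q=T, R=T, T=F}.
3 branches closed, 2 open.
An open branch gives a countermodel: P=F, Q=T, R=T (unmentioned atoms arbitrary); the premises hold there but the conclusion fails.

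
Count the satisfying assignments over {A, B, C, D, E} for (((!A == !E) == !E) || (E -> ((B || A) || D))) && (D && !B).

8

Initial set: {T ((((!A == !E) == !E) || (E -> ((B || A) || D))) && (D && !B))}.
T ((((!A == !E) == !E) || (E -> ((B || A) || D))) && (D && !B)): α-rule — add T (((!A == !E) == !E) || (E -> ((B || A) || D))), T (D && !B).
T (D && !B): α-rule — add T D, T !B.
T (((!A == !E) == !E) || (E -> ((B || A) || D))): β-rule — branch into T ((!A == !E) == !E)  //  T (E -> ((B || A) || D)).
  branch 1 (add T ((!A == !E) == !E)):
    T ((!A == !E) == !E): β-rule — branch into T (!A == !E), T !E  //  F (!A == !E), F !E.
      branch 1.1 (add T (!A == !E), T !E):
        T (!A == !E): β-rule — branch into T !A, T !E  //  F !A, F !E.
          branch 1.1.1 (add T !A, T !E):
            ○ open, literals {A=0, B=0, D=1, E=0}.
          branch 1.1.2 (add F !A, F !E):
            × closes — contains both E and !E.
      branch 1.2 (add F (!A == !E), F !E):
        F (!A == !E): β-rule — branch into T !A, F !E  //  F !A, T !E.
          branch 1.2.1 (add T !A, F !E):
            ○ open, literals {A=0, B=0, D=1, E=1}.
          branch 1.2.2 (add F !A, T !E):
            × closes — contains both E and !E.
  branch 2 (add T (E -> ((B || A) || D))):
    T (E -> ((B || A) || D)): β-rule — branch into F E  //  T ((B || A) || D).
      branch 2.1 (add F E):
        ○ open, literals {B=0, D=1, E=0}.
      branch 2.2 (add T ((B || A) || D)):
        T ((B || A) || D): β-rule — branch into T (B || A)  //  T D.
          branch 2.2.1 (add T (B || A)):
            T (B || A): β-rule — branch into T B  //  T A.
              branch 2.2.1.1 (add T B):
                × closes — contains both B and !B.
              branch 2.2.1.2 (add T A):
                ○ open, literals {A=1, B=0, D=1}.
          branch 2.2.2 (add T D):
            ○ open, literals {B=0, D=1}.
3 branches closed, 5 open.
Each open branch fixes some atoms; the unmentioned ones are free. Counting distinct full assignments: branch {A=0, B=0, D=1, E=0} (C) contributes 2 new; branch {A=0, B=0, D=1, E=1} (C) contributes 2 new; branch {B=0, D=1, E=0} (A, C) contributes 2 new; branch {A=1, B=0, D=1} (C, E) contributes 2 new; branch {B=0, D=1} (A, C, E) contributes 0 new. Total: 8.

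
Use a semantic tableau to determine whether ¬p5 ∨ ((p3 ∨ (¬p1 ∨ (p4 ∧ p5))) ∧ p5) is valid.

Assume the negation and expand:
Initial set: {¬(¬p5 ∨ ((p3 ∨ (¬p1 ∨ (p4 ∧ p5))) ∧ p5))}.
¬(¬p5 ∨ ((p3 ∨ (¬p1 ∨ (p4 ∧ p5))) ∧ p5)): α-rule — add ¬¬p5, ¬((p3 ∨ (¬p1 ∨ (p4 ∧ p5))) ∧ p5).
¬((p3 ∨ (¬p1 ∨ (p4 ∧ p5))) ∧ p5): β-rule — branch into ¬(p3 ∨ (¬p1 ∨ (p4 ∧ p5)))  //  ¬p5.
  branch 1 (add ¬(p3 ∨ (¬p1 ∨ (p4 ∧ p5)))):
    ¬(p3 ∨ (¬p1 ∨ (p4 ∧ p5))): α-rule — add ¬p3, ¬(¬p1 ∨ (p4 ∧ p5)).
    ¬(¬p1 ∨ (p4 ∧ p5)): α-rule — add ¬¬p1, ¬(p4 ∧ p5).
    ¬(p4 ∧ p5): β-rule — branch into ¬p4  //  ¬p5.
      branch 1.1 (add ¬p4):
        ○ open, literals {p1=T, p3=F, p4=F, p5=T}.
      branch 1.2 (add ¬p5):
        × closes — contains both p5 and ¬p5.
  branch 2 (add ¬p5):
    × closes — contains both p5 and ¬p5.
2 branches closed, 1 open.
An open branch gives a countermodel: p1=T, p3=F, p4=F, p5=T (unmentioned atoms arbitrary); under it the original formula is false.

Not valid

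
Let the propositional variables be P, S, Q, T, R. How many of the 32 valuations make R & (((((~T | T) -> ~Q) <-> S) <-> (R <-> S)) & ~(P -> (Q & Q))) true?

4

Initial set: {(R & (((((~T | T) -> ~Q) <-> S) <-> (R <-> S)) & ~(P -> (Q & Q))))}.
(R & (((((~T | T) -> ~Q) <-> S) <-> (R <-> S)) & ~(P -> (Q & Q)))): α-rule — add R, (((((~T | T) -> ~Q) <-> S) <-> (R <-> S)) & ~(P -> (Q & Q))).
(((((~T | T) -> ~Q) <-> S) <-> (R <-> S)) & ~(P -> (Q & Q))): α-rule — add ((((~T | T) -> ~Q) <-> S) <-> (R <-> S)), ~(P -> (Q & Q)).
~(P -> (Q & Q)): α-rule — add P, ~(Q & Q).
((((~T | T) -> ~Q) <-> S) <-> (R <-> S)): β-rule — branch into (((~T | T) -> ~Q) <-> S), (R <-> S)  //  ~(((~T | T) -> ~Q) <-> S), ~(R <-> S).
  branch 1 (add (((~T | T) -> ~Q) <-> S), (R <-> S)):
    ~(Q & Q): β-rule — branch into ~Q  //  ~Q.
      branch 1.1 (add ~Q):
        (((~T | T) -> ~Q) <-> S): β-rule — branch into ((~T | T) -> ~Q), S  //  ~((~T | T) -> ~Q), ~S.
          branch 1.1.1 (add ((~T | T) -> ~Q), S):
            (R <-> S): β-rule — branch into R, S  //  ~R, ~S.
              branch 1.1.1.1 (add R, S):
                ((~T | T) -> ~Q): β-rule — branch into ~(~T | T)  //  ~Q.
                  branch 1.1.1.1.1 (add ~(~T | T)):
                    ~(~T | T): α-rule — add ~~T, ~T.
                    × closes — contains both T and ~T.
                  branch 1.1.1.1.2 (add ~Q):
                    ○ open, literals {P=1, Q=0, R=1, S=1}.
              branch 1.1.1.2 (add ~R, ~S):
                × closes — contains both R and ~R.
          branch 1.1.2 (add ~((~T | T) -> ~Q), ~S):
            ~((~T | T) -> ~Q): α-rule — add (~T | T), ~~Q.
            × closes — contains both Q and ~Q.
      branch 1.2 (add ~Q):
        (((~T | T) -> ~Q) <-> S): β-rule — branch into ((~T | T) -> ~Q), S  //  ~((~T | T) -> ~Q), ~S.
          branch 1.2.1 (add ((~T | T) -> ~Q), S):
            (R <-> S): β-rule — branch into R, S  //  ~R, ~S.
              branch 1.2.1.1 (add R, S):
                ((~T | T) -> ~Q): β-rule — branch into ~(~T | T)  //  ~Q.
                  branch 1.2.1.1.1 (add ~(~T | T)):
                    ~(~T | T): α-rule — add ~~T, ~T.
                    × closes — contains both T and ~T.
                  branch 1.2.1.1.2 (add ~Q):
                    ○ open, literals {P=1, Q=0, R=1, S=1}.
              branch 1.2.1.2 (add ~R, ~S):
                × closes — contains both R and ~R.
          branch 1.2.2 (add ~((~T | T) -> ~Q), ~S):
            ~((~T | T) -> ~Q): α-rule — add (~T | T), ~~Q.
            × closes — contains both Q and ~Q.
  branch 2 (add ~(((~T | T) -> ~Q) <-> S), ~(R <-> S)):
    ~(Q & Q): β-rule — branch into ~Q  //  ~Q.
      branch 2.1 (add ~Q):
        ~(((~T | T) -> ~Q) <-> S): β-rule — branch into ((~T | T) -> ~Q), ~S  //  ~((~T | T) -> ~Q), S.
          branch 2.1.1 (add ((~T | T) -> ~Q), ~S):
            ~(R <-> S): β-rule — branch into R, ~S  //  ~R, S.
              branch 2.1.1.1 (add R, ~S):
                ((~T | T) -> ~Q): β-rule — branch into ~(~T | T)  //  ~Q.
                  branch 2.1.1.1.1 (add ~(~T | T)):
                    ~(~T | T): α-rule — add ~~T, ~T.
                    × closes — contains both T and ~T.
                  branch 2.1.1.1.2 (add ~Q):
                    ○ open, literals {P=1, Q=0, R=1, S=0}.
              branch 2.1.1.2 (add ~R, S):
                × closes — contains both R and ~R.
          branch 2.1.2 (add ~((~T | T) -> ~Q), S):
            ~((~T | T) -> ~Q): α-rule — add (~T | T), ~~Q.
            × closes — contains both Q and ~Q.
      branch 2.2 (add ~Q):
        ~(((~T | T) -> ~Q) <-> S): β-rule — branch into ((~T | T) -> ~Q), ~S  //  ~((~T | T) -> ~Q), S.
          branch 2.2.1 (add ((~T | T) -> ~Q), ~S):
            ~(R <-> S): β-rule — branch into R, ~S  //  ~R, S.
              branch 2.2.1.1 (add R, ~S):
                ((~T | T) -> ~Q): β-rule — branch into ~(~T | T)  //  ~Q.
                  branch 2.2.1.1.1 (add ~(~T | T)):
                    ~(~T | T): α-rule — add ~~T, ~T.
                    × closes — contains both T and ~T.
                  branch 2.2.1.1.2 (add ~Q):
                    ○ open, literals {P=1, Q=0, R=1, S=0}.
              branch 2.2.1.2 (add ~R, S):
                × closes — contains both R and ~R.
          branch 2.2.2 (add ~((~T | T) -> ~Q), S):
            ~((~T | T) -> ~Q): α-rule — add (~T | T), ~~Q.
            × closes — contains both Q and ~Q.
12 branches closed, 4 open.
Each open branch fixes some atoms; the unmentioned ones are free. Counting distinct full assignments: branch {P=1, Q=0, R=1, S=1} (T) contributes 2 new; branch {P=1, Q=0, R=1, S=1} (T) contributes 0 new; branch {P=1, Q=0, R=1, S=0} (T) contributes 2 new; branch {P=1, Q=0, R=1, S=0} (T) contributes 0 new. Total: 4.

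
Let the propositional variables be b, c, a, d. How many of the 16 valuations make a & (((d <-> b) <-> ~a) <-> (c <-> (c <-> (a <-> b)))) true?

4

Initial set: {(a & (((d <-> b) <-> ~a) <-> (c <-> (c <-> (a <-> b)))))}.
(a & (((d <-> b) <-> ~a) <-> (c <-> (c <-> (a <-> b))))): α-rule — add a, (((d <-> b) <-> ~a) <-> (c <-> (c <-> (a <-> b)))).
(((d <-> b) <-> ~a) <-> (c <-> (c <-> (a <-> b)))): β-rule — branch into ((d <-> b) <-> ~a), (c <-> (c <-> (a <-> b)))  //  ~((d <-> b) <-> ~a), ~(c <-> (c <-> (a <-> b))).
  branch 1 (add ((d <-> b) <-> ~a), (c <-> (c <-> (a <-> b)))):
    ((d <-> b) <-> ~a): β-rule — branch into (d <-> b), ~a  //  ~(d <-> b), ~~a.
      branch 1.1 (add (d <-> b), ~a):
        × closes — contains both a and ~a.
      branch 1.2 (add ~(d <-> b), ~~a):
        (c <-> (c <-> (a <-> b))): β-rule — branch into c, (c <-> (a <-> b))  //  ~c, ~(c <-> (a <-> b)).
          branch 1.2.1 (add c, (c <-> (a <-> b))):
            ~(d <-> b): β-rule — branch into d, ~b  //  ~d, b.
              branch 1.2.1.1 (add d, ~b):
                (c <-> (a <-> b)): β-rule — branch into c, (a <-> b)  //  ~c, ~(a <-> b).
                  branch 1.2.1.1.1 (add c, (a <-> b)):
                    (a <-> b): β-rule — branch into a, b  //  ~a, ~b.
                      branch 1.2.1.1.1.1 (add a, b):
                        × closes — contains both b and ~b.
                      branch 1.2.1.1.1.2 (add ~a, ~b):
                        × closes — contains both a and ~a.
                  branch 1.2.1.1.2 (add ~c, ~(a <-> b)):
                    × closes — contains both c and ~c.
              branch 1.2.1.2 (add ~d, b):
                (c <-> (a <-> b)): β-rule — branch into c, (a <-> b)  //  ~c, ~(a <-> b).
                  branch 1.2.1.2.1 (add c, (a <-> b)):
                    (a <-> b): β-rule — branch into a, b  //  ~a, ~b.
                      branch 1.2.1.2.1.1 (add a, b):
                        ○ open, literals {a=T, b=T, c=T, d=F}.
                      branch 1.2.1.2.1.2 (add ~a, ~b):
                        × closes — contains both a and ~a.
                  branch 1.2.1.2.2 (add ~c, ~(a <-> b)):
                    × closes — contains both c and ~c.
          branch 1.2.2 (add ~c, ~(c <-> (a <-> b))):
            ~(d <-> b): β-rule — branch into d, ~b  //  ~d, b.
              branch 1.2.2.1 (add d, ~b):
                ~(c <-> (a <-> b)): β-rule — branch into c, ~(a <-> b)  //  ~c, (a <-> b).
                  branch 1.2.2.1.1 (add c, ~(a <-> b)):
                    × closes — contains both c and ~c.
                  branch 1.2.2.1.2 (add ~c, (a <-> b)):
                    (a <-> b): β-rule — branch into a, b  //  ~a, ~b.
                      branch 1.2.2.1.2.1 (add a, b):
                        × closes — contains both b and ~b.
                      branch 1.2.2.1.2.2 (add ~a, ~b):
                        × closes — contains both a and ~a.
              branch 1.2.2.2 (add ~d, b):
                ~(c <-> (a <-> b)): β-rule — branch into c, ~(a <-> b)  //  ~c, (a <-> b).
                  branch 1.2.2.2.1 (add c, ~(a <-> b)):
                    × closes — contains both c and ~c.
                  branch 1.2.2.2.2 (add ~c, (a <-> b)):
                    (a <-> b): β-rule — branch into a, b  //  ~a, ~b.
                      branch 1.2.2.2.2.1 (add a, b):
                        ○ open, literals {a=T, b=T, c=F, d=F}.
                      branch 1.2.2.2.2.2 (add ~a, ~b):
                        × closes — contains both a and ~a.
  branch 2 (add ~((d <-> b) <-> ~a), ~(c <-> (c <-> (a <-> b)))):
    ~((d <-> b) <-> ~a): β-rule — branch into (d <-> b), ~~a  //  ~(d <-> b), ~a.
      branch 2.1 (add (d <-> b), ~~a):
        ~(c <-> (c <-> (a <-> b))): β-rule — branch into c, ~(c <-> (a <-> b))  //  ~c, (c <-> (a <-> b)).
          branch 2.1.1 (add c, ~(c <-> (a <-> b))):
            (d <-> b): β-rule — branch into d, b  //  ~d, ~b.
              branch 2.1.1.1 (add d, b):
                ~(c <-> (a <-> b)): β-rule — branch into c, ~(a <-> b)  //  ~c, (a <-> b).
                  branch 2.1.1.1.1 (add c, ~(a <-> b)):
                    ~(a <-> b): β-rule — branch into a, ~b  //  ~a, b.
                      branch 2.1.1.1.1.1 (add a, ~b):
                        × closes — contains both b and ~b.
                      branch 2.1.1.1.1.2 (add ~a, b):
                        × closes — contains both a and ~a.
                  branch 2.1.1.1.2 (add ~c, (a <-> b)):
                    × closes — contains both c and ~c.
              branch 2.1.1.2 (add ~d, ~b):
                ~(c <-> (a <-> b)): β-rule — branch into c, ~(a <-> b)  //  ~c, (a <-> b).
                  branch 2.1.1.2.1 (add c, ~(a <-> b)):
                    ~(a <-> b): β-rule — branch into a, ~b  //  ~a, b.
                      branch 2.1.1.2.1.1 (add a, ~b):
                        ○ open, literals {a=T, b=F, c=T, d=F}.
                      branch 2.1.1.2.1.2 (add ~a, b):
                        × closes — contains both a and ~a.
                  branch 2.1.1.2.2 (add ~c, (a <-> b)):
                    × closes — contains both c and ~c.
          branch 2.1.2 (add ~c, (c <-> (a <-> b))):
            (d <-> b): β-rule — branch into d, b  //  ~d, ~b.
              branch 2.1.2.1 (add d, b):
                (c <-> (a <-> b)): β-rule — branch into c, (a <-> b)  //  ~c, ~(a <-> b).
                  branch 2.1.2.1.1 (add c, (a <-> b)):
                    × closes — contains both c and ~c.
                  branch 2.1.2.1.2 (add ~c, ~(a <-> b)):
                    ~(a <-> b): β-rule — branch into a, ~b  //  ~a, b.
                      branch 2.1.2.1.2.1 (add a, ~b):
                        × closes — contains both b and ~b.
                      branch 2.1.2.1.2.2 (add ~a, b):
                        × closes — contains both a and ~a.
              branch 2.1.2.2 (add ~d, ~b):
                (c <-> (a <-> b)): β-rule — branch into c, (a <-> b)  //  ~c, ~(a <-> b).
                  branch 2.1.2.2.1 (add c, (a <-> b)):
                    × closes — contains both c and ~c.
                  branch 2.1.2.2.2 (add ~c, ~(a <-> b)):
                    ~(a <-> b): β-rule — branch into a, ~b  //  ~a, b.
                      branch 2.1.2.2.2.1 (add a, ~b):
                        ○ open, literals {a=T, b=F, c=F, d=F}.
                      branch 2.1.2.2.2.2 (add ~a, b):
                        × closes — contains both a and ~a.
      branch 2.2 (add ~(d <-> b), ~a):
        × closes — contains both a and ~a.
22 branches closed, 4 open.
Each open branch fixes some atoms; the unmentioned ones are free. Counting distinct full assignments: branch {a=T, b=T, c=T, d=F} (none free) contributes 1 new; branch {a=T, b=T, c=F, d=F} (none free) contributes 1 new; branch {a=T, b=F, c=T, d=F} (none free) contributes 1 new; branch {a=T, b=F, c=F, d=F} (none free) contributes 1 new. Total: 4.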